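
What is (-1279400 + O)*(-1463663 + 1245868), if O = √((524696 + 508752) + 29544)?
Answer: 278646923000 - 871180*√66437 ≈ 2.7842e+11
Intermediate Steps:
O = 4*√66437 (O = √(1033448 + 29544) = √1062992 = 4*√66437 ≈ 1031.0)
(-1279400 + O)*(-1463663 + 1245868) = (-1279400 + 4*√66437)*(-1463663 + 1245868) = (-1279400 + 4*√66437)*(-217795) = 278646923000 - 871180*√66437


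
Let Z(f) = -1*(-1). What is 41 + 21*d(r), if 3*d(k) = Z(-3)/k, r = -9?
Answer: 362/9 ≈ 40.222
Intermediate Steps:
Z(f) = 1
d(k) = 1/(3*k) (d(k) = (1/k)/3 = 1/(3*k))
41 + 21*d(r) = 41 + 21*((⅓)/(-9)) = 41 + 21*((⅓)*(-⅑)) = 41 + 21*(-1/27) = 41 - 7/9 = 362/9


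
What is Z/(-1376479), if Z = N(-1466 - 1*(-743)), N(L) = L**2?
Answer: -522729/1376479 ≈ -0.37976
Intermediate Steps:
Z = 522729 (Z = (-1466 - 1*(-743))**2 = (-1466 + 743)**2 = (-723)**2 = 522729)
Z/(-1376479) = 522729/(-1376479) = 522729*(-1/1376479) = -522729/1376479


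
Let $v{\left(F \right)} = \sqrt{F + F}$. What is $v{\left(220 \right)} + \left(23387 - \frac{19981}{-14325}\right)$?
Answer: $\frac{335038756}{14325} + 2 \sqrt{110} \approx 23409.0$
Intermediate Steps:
$v{\left(F \right)} = \sqrt{2} \sqrt{F}$ ($v{\left(F \right)} = \sqrt{2 F} = \sqrt{2} \sqrt{F}$)
$v{\left(220 \right)} + \left(23387 - \frac{19981}{-14325}\right) = \sqrt{2} \sqrt{220} + \left(23387 - \frac{19981}{-14325}\right) = \sqrt{2} \cdot 2 \sqrt{55} + \left(23387 - - \frac{19981}{14325}\right) = 2 \sqrt{110} + \left(23387 + \frac{19981}{14325}\right) = 2 \sqrt{110} + \frac{335038756}{14325} = \frac{335038756}{14325} + 2 \sqrt{110}$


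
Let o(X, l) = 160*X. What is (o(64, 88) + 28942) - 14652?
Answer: 24530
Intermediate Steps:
(o(64, 88) + 28942) - 14652 = (160*64 + 28942) - 14652 = (10240 + 28942) - 14652 = 39182 - 14652 = 24530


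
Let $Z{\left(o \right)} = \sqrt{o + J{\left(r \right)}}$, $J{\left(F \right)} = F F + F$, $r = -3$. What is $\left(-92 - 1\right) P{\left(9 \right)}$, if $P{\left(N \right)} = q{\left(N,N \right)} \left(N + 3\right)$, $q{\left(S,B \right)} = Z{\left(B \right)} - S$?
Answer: $10044 - 1116 \sqrt{15} \approx 5721.8$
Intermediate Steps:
$J{\left(F \right)} = F + F^{2}$ ($J{\left(F \right)} = F^{2} + F = F + F^{2}$)
$Z{\left(o \right)} = \sqrt{6 + o}$ ($Z{\left(o \right)} = \sqrt{o - 3 \left(1 - 3\right)} = \sqrt{o - -6} = \sqrt{o + 6} = \sqrt{6 + o}$)
$q{\left(S,B \right)} = \sqrt{6 + B} - S$
$P{\left(N \right)} = \left(3 + N\right) \left(\sqrt{6 + N} - N\right)$ ($P{\left(N \right)} = \left(\sqrt{6 + N} - N\right) \left(N + 3\right) = \left(\sqrt{6 + N} - N\right) \left(3 + N\right) = \left(3 + N\right) \left(\sqrt{6 + N} - N\right)$)
$\left(-92 - 1\right) P{\left(9 \right)} = \left(-92 - 1\right) \left(- \left(3 + 9\right) \left(9 - \sqrt{6 + 9}\right)\right) = - 93 \left(\left(-1\right) 12 \left(9 - \sqrt{15}\right)\right) = - 93 \left(-108 + 12 \sqrt{15}\right) = 10044 - 1116 \sqrt{15}$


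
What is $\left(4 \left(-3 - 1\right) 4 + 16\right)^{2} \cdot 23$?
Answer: $52992$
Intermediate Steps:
$\left(4 \left(-3 - 1\right) 4 + 16\right)^{2} \cdot 23 = \left(4 \left(-4\right) 4 + 16\right)^{2} \cdot 23 = \left(\left(-16\right) 4 + 16\right)^{2} \cdot 23 = \left(-64 + 16\right)^{2} \cdot 23 = \left(-48\right)^{2} \cdot 23 = 2304 \cdot 23 = 52992$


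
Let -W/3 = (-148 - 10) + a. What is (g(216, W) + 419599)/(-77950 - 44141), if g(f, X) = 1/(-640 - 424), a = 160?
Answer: -446453335/129904824 ≈ -3.4368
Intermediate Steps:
W = -6 (W = -3*((-148 - 10) + 160) = -3*(-158 + 160) = -3*2 = -6)
g(f, X) = -1/1064 (g(f, X) = 1/(-1064) = -1/1064)
(g(216, W) + 419599)/(-77950 - 44141) = (-1/1064 + 419599)/(-77950 - 44141) = (446453335/1064)/(-122091) = (446453335/1064)*(-1/122091) = -446453335/129904824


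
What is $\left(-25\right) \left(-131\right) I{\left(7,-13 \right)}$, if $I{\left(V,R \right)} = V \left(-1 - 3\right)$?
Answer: $-91700$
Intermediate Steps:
$I{\left(V,R \right)} = - 4 V$ ($I{\left(V,R \right)} = V \left(-4\right) = - 4 V$)
$\left(-25\right) \left(-131\right) I{\left(7,-13 \right)} = \left(-25\right) \left(-131\right) \left(\left(-4\right) 7\right) = 3275 \left(-28\right) = -91700$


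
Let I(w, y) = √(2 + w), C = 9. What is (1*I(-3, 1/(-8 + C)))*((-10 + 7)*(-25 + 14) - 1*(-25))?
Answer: 58*I ≈ 58.0*I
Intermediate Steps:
(1*I(-3, 1/(-8 + C)))*((-10 + 7)*(-25 + 14) - 1*(-25)) = (1*√(2 - 3))*((-10 + 7)*(-25 + 14) - 1*(-25)) = (1*√(-1))*(-3*(-11) + 25) = (1*I)*(33 + 25) = I*58 = 58*I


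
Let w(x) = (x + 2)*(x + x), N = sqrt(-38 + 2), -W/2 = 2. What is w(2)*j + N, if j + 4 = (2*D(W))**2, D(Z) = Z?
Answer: 960 + 6*I ≈ 960.0 + 6.0*I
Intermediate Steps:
W = -4 (W = -2*2 = -4)
N = 6*I (N = sqrt(-36) = 6*I ≈ 6.0*I)
j = 60 (j = -4 + (2*(-4))**2 = -4 + (-8)**2 = -4 + 64 = 60)
w(x) = 2*x*(2 + x) (w(x) = (2 + x)*(2*x) = 2*x*(2 + x))
w(2)*j + N = (2*2*(2 + 2))*60 + 6*I = (2*2*4)*60 + 6*I = 16*60 + 6*I = 960 + 6*I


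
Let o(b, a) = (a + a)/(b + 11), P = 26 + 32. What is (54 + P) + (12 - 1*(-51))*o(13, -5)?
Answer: 343/4 ≈ 85.750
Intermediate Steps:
P = 58
o(b, a) = 2*a/(11 + b) (o(b, a) = (2*a)/(11 + b) = 2*a/(11 + b))
(54 + P) + (12 - 1*(-51))*o(13, -5) = (54 + 58) + (12 - 1*(-51))*(2*(-5)/(11 + 13)) = 112 + (12 + 51)*(2*(-5)/24) = 112 + 63*(2*(-5)*(1/24)) = 112 + 63*(-5/12) = 112 - 105/4 = 343/4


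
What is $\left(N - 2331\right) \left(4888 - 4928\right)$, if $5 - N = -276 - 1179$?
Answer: $34840$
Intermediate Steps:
$N = 1460$ ($N = 5 - \left(-276 - 1179\right) = 5 - -1455 = 5 + 1455 = 1460$)
$\left(N - 2331\right) \left(4888 - 4928\right) = \left(1460 - 2331\right) \left(4888 - 4928\right) = \left(-871\right) \left(-40\right) = 34840$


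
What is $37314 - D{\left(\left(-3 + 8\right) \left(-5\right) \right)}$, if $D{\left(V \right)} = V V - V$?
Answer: $36664$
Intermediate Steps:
$D{\left(V \right)} = V^{2} - V$
$37314 - D{\left(\left(-3 + 8\right) \left(-5\right) \right)} = 37314 - \left(-3 + 8\right) \left(-5\right) \left(-1 + \left(-3 + 8\right) \left(-5\right)\right) = 37314 - 5 \left(-5\right) \left(-1 + 5 \left(-5\right)\right) = 37314 - - 25 \left(-1 - 25\right) = 37314 - \left(-25\right) \left(-26\right) = 37314 - 650 = 36664$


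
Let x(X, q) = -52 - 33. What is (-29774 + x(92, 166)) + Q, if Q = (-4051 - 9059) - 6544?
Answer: -49513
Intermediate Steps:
x(X, q) = -85
Q = -19654 (Q = -13110 - 6544 = -19654)
(-29774 + x(92, 166)) + Q = (-29774 - 85) - 19654 = -29859 - 19654 = -49513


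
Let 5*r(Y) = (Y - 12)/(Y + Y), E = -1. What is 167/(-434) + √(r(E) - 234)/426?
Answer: -167/434 + I*√23270/4260 ≈ -0.38479 + 0.035809*I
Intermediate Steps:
r(Y) = (-12 + Y)/(10*Y) (r(Y) = ((Y - 12)/(Y + Y))/5 = ((-12 + Y)/((2*Y)))/5 = ((-12 + Y)*(1/(2*Y)))/5 = ((-12 + Y)/(2*Y))/5 = (-12 + Y)/(10*Y))
167/(-434) + √(r(E) - 234)/426 = 167/(-434) + √((⅒)*(-12 - 1)/(-1) - 234)/426 = 167*(-1/434) + √((⅒)*(-1)*(-13) - 234)*(1/426) = -167/434 + √(13/10 - 234)*(1/426) = -167/434 + √(-2327/10)*(1/426) = -167/434 + (I*√23270/10)*(1/426) = -167/434 + I*√23270/4260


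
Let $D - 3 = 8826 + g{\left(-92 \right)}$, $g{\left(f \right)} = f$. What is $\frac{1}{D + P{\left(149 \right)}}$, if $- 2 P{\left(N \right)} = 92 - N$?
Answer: $\frac{2}{17531} \approx 0.00011408$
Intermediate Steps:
$P{\left(N \right)} = -46 + \frac{N}{2}$ ($P{\left(N \right)} = - \frac{92 - N}{2} = -46 + \frac{N}{2}$)
$D = 8737$ ($D = 3 + \left(8826 - 92\right) = 3 + 8734 = 8737$)
$\frac{1}{D + P{\left(149 \right)}} = \frac{1}{8737 + \left(-46 + \frac{1}{2} \cdot 149\right)} = \frac{1}{8737 + \left(-46 + \frac{149}{2}\right)} = \frac{1}{8737 + \frac{57}{2}} = \frac{1}{\frac{17531}{2}} = \frac{2}{17531}$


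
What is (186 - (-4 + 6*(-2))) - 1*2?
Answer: 200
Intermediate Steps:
(186 - (-4 + 6*(-2))) - 1*2 = (186 - (-4 - 12)) - 2 = (186 - 1*(-16)) - 2 = (186 + 16) - 2 = 202 - 2 = 200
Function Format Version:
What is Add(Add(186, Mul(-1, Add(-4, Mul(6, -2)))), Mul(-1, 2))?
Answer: 200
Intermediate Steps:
Add(Add(186, Mul(-1, Add(-4, Mul(6, -2)))), Mul(-1, 2)) = Add(Add(186, Mul(-1, Add(-4, -12))), -2) = Add(Add(186, Mul(-1, -16)), -2) = Add(Add(186, 16), -2) = Add(202, -2) = 200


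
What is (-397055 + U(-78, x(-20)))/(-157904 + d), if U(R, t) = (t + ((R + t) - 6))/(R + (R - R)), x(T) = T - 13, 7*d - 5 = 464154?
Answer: 36131830/8335197 ≈ 4.3348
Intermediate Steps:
d = 464159/7 (d = 5/7 + (⅐)*464154 = 5/7 + 464154/7 = 464159/7 ≈ 66308.)
x(T) = -13 + T
U(R, t) = (-6 + R + 2*t)/R (U(R, t) = (t + (-6 + R + t))/(R + 0) = (-6 + R + 2*t)/R)
(-397055 + U(-78, x(-20)))/(-157904 + d) = (-397055 + (-6 - 78 + 2*(-13 - 20))/(-78))/(-157904 + 464159/7) = (-397055 - (-6 - 78 + 2*(-33))/78)/(-641169/7) = (-397055 - (-6 - 78 - 66)/78)*(-7/641169) = (-397055 - 1/78*(-150))*(-7/641169) = (-397055 + 25/13)*(-7/641169) = -5161690/13*(-7/641169) = 36131830/8335197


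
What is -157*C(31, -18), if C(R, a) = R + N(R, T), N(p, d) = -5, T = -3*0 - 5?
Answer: -4082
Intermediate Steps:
T = -5 (T = 0 - 5 = -5)
C(R, a) = -5 + R (C(R, a) = R - 5 = -5 + R)
-157*C(31, -18) = -157*(-5 + 31) = -157*26 = -4082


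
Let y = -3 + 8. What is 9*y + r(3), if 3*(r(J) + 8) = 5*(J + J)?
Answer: 47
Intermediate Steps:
r(J) = -8 + 10*J/3 (r(J) = -8 + (5*(J + J))/3 = -8 + (5*(2*J))/3 = -8 + (10*J)/3 = -8 + 10*J/3)
y = 5
9*y + r(3) = 9*5 + (-8 + (10/3)*3) = 45 + (-8 + 10) = 45 + 2 = 47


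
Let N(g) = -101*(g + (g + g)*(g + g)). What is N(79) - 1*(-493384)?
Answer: -2035959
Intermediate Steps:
N(g) = -404*g² - 101*g (N(g) = -101*(g + (2*g)*(2*g)) = -101*(g + 4*g²) = -404*g² - 101*g)
N(79) - 1*(-493384) = -101*79*(1 + 4*79) - 1*(-493384) = -101*79*(1 + 316) + 493384 = -101*79*317 + 493384 = -2529343 + 493384 = -2035959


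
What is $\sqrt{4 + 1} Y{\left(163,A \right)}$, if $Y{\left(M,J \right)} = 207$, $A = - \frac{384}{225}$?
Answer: $207 \sqrt{5} \approx 462.87$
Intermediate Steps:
$A = - \frac{128}{75}$ ($A = \left(-384\right) \frac{1}{225} = - \frac{128}{75} \approx -1.7067$)
$\sqrt{4 + 1} Y{\left(163,A \right)} = \sqrt{4 + 1} \cdot 207 = \sqrt{5} \cdot 207 = 207 \sqrt{5}$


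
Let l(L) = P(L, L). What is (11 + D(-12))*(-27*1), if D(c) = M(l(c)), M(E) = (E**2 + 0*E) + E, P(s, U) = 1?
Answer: -351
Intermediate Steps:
l(L) = 1
M(E) = E + E**2 (M(E) = (E**2 + 0) + E = E**2 + E = E + E**2)
D(c) = 2 (D(c) = 1*(1 + 1) = 1*2 = 2)
(11 + D(-12))*(-27*1) = (11 + 2)*(-27*1) = 13*(-27) = -351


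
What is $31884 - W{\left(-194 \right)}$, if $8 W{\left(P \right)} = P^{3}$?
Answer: $944557$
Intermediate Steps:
$W{\left(P \right)} = \frac{P^{3}}{8}$
$31884 - W{\left(-194 \right)} = 31884 - \frac{\left(-194\right)^{3}}{8} = 31884 - \frac{1}{8} \left(-7301384\right) = 31884 - -912673 = 31884 + 912673 = 944557$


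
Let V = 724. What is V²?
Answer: 524176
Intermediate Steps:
V² = 724² = 524176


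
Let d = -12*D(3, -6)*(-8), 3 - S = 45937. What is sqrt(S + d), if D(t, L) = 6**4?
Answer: sqrt(78482) ≈ 280.15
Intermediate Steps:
D(t, L) = 1296
S = -45934 (S = 3 - 1*45937 = 3 - 45937 = -45934)
d = 124416 (d = -12*1296*(-8) = -15552*(-8) = 124416)
sqrt(S + d) = sqrt(-45934 + 124416) = sqrt(78482)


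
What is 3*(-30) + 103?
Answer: 13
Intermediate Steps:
3*(-30) + 103 = -90 + 103 = 13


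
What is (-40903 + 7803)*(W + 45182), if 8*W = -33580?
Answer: -1356586950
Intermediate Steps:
W = -8395/2 (W = (⅛)*(-33580) = -8395/2 ≈ -4197.5)
(-40903 + 7803)*(W + 45182) = (-40903 + 7803)*(-8395/2 + 45182) = -33100*81969/2 = -1356586950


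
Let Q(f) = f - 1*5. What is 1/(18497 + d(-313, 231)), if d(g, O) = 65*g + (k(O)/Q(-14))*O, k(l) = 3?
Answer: -19/35805 ≈ -0.00053065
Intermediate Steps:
Q(f) = -5 + f (Q(f) = f - 5 = -5 + f)
d(g, O) = 65*g - 3*O/19 (d(g, O) = 65*g + (3/(-5 - 14))*O = 65*g + (3/(-19))*O = 65*g + (3*(-1/19))*O = 65*g - 3*O/19)
1/(18497 + d(-313, 231)) = 1/(18497 + (65*(-313) - 3/19*231)) = 1/(18497 + (-20345 - 693/19)) = 1/(18497 - 387248/19) = 1/(-35805/19) = -19/35805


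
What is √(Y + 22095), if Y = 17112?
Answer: √39207 ≈ 198.01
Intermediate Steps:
√(Y + 22095) = √(17112 + 22095) = √39207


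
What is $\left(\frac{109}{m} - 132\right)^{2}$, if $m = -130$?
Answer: $\frac{298218361}{16900} \approx 17646.0$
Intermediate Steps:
$\left(\frac{109}{m} - 132\right)^{2} = \left(\frac{109}{-130} - 132\right)^{2} = \left(109 \left(- \frac{1}{130}\right) - 132\right)^{2} = \left(- \frac{109}{130} - 132\right)^{2} = \left(- \frac{17269}{130}\right)^{2} = \frac{298218361}{16900}$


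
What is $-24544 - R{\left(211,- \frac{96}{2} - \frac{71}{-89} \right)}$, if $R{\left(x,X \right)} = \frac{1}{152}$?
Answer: $- \frac{3730689}{152} \approx -24544.0$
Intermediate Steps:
$R{\left(x,X \right)} = \frac{1}{152}$
$-24544 - R{\left(211,- \frac{96}{2} - \frac{71}{-89} \right)} = -24544 - \frac{1}{152} = - \frac{3730689}{152}$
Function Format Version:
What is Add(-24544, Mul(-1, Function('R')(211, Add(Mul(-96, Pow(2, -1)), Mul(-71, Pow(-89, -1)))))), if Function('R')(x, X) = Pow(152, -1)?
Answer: Rational(-3730689, 152) ≈ -24544.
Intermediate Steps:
Function('R')(x, X) = Rational(1, 152)
Add(-24544, Mul(-1, Function('R')(211, Add(Mul(-96, Pow(2, -1)), Mul(-71, Pow(-89, -1)))))) = Add(-24544, Mul(-1, Rational(1, 152))) = Add(-24544, Rational(-1, 152)) = Rational(-3730689, 152)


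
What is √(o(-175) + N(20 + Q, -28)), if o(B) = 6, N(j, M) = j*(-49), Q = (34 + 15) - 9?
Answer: 3*I*√326 ≈ 54.166*I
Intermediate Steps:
Q = 40 (Q = 49 - 9 = 40)
N(j, M) = -49*j
√(o(-175) + N(20 + Q, -28)) = √(6 - 49*(20 + 40)) = √(6 - 49*60) = √(6 - 2940) = √(-2934) = 3*I*√326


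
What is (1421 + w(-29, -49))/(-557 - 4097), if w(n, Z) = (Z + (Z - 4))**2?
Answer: -11825/4654 ≈ -2.5408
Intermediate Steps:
w(n, Z) = (-4 + 2*Z)**2 (w(n, Z) = (Z + (-4 + Z))**2 = (-4 + 2*Z)**2)
(1421 + w(-29, -49))/(-557 - 4097) = (1421 + 4*(-2 - 49)**2)/(-557 - 4097) = (1421 + 4*(-51)**2)/(-4654) = (1421 + 4*2601)*(-1/4654) = (1421 + 10404)*(-1/4654) = 11825*(-1/4654) = -11825/4654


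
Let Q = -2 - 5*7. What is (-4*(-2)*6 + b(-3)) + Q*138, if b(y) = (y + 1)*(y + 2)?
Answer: -5056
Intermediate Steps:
b(y) = (1 + y)*(2 + y)
Q = -37 (Q = -2 - 35 = -37)
(-4*(-2)*6 + b(-3)) + Q*138 = (-4*(-2)*6 + (2 + (-3)**2 + 3*(-3))) - 37*138 = (8*6 + (2 + 9 - 9)) - 5106 = (48 + 2) - 5106 = 50 - 5106 = -5056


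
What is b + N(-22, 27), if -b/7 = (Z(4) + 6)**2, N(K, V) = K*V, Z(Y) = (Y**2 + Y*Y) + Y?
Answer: -12942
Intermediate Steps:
Z(Y) = Y + 2*Y**2 (Z(Y) = (Y**2 + Y**2) + Y = 2*Y**2 + Y = Y + 2*Y**2)
b = -12348 (b = -7*(4*(1 + 2*4) + 6)**2 = -7*(4*(1 + 8) + 6)**2 = -7*(4*9 + 6)**2 = -7*(36 + 6)**2 = -7*42**2 = -7*1764 = -12348)
b + N(-22, 27) = -12348 - 22*27 = -12348 - 594 = -12942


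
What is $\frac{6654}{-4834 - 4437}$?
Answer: $- \frac{6654}{9271} \approx -0.71772$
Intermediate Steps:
$\frac{6654}{-4834 - 4437} = \frac{6654}{-9271} = 6654 \left(- \frac{1}{9271}\right) = - \frac{6654}{9271}$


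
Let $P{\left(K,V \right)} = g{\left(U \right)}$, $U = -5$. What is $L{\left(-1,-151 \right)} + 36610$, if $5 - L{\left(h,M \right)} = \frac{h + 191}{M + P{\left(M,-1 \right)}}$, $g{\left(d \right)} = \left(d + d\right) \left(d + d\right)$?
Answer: $\frac{1867555}{51} \approx 36619.0$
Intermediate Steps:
$g{\left(d \right)} = 4 d^{2}$ ($g{\left(d \right)} = 2 d 2 d = 4 d^{2}$)
$P{\left(K,V \right)} = 100$ ($P{\left(K,V \right)} = 4 \left(-5\right)^{2} = 4 \cdot 25 = 100$)
$L{\left(h,M \right)} = 5 - \frac{191 + h}{100 + M}$ ($L{\left(h,M \right)} = 5 - \frac{h + 191}{M + 100} = 5 - \frac{191 + h}{100 + M}$)
$L{\left(-1,-151 \right)} + 36610 = \frac{309 - -1 + 5 \left(-151\right)}{100 - 151} + 36610 = \frac{309 + 1 - 755}{-51} + 36610 = \left(- \frac{1}{51}\right) \left(-445\right) + 36610 = \frac{445}{51} + 36610 = \frac{1867555}{51}$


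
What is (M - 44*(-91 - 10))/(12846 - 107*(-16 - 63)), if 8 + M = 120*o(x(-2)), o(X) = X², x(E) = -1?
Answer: 4556/21299 ≈ 0.21391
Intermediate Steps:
M = 112 (M = -8 + 120*(-1)² = -8 + 120*1 = -8 + 120 = 112)
(M - 44*(-91 - 10))/(12846 - 107*(-16 - 63)) = (112 - 44*(-91 - 10))/(12846 - 107*(-16 - 63)) = (112 - 44*(-101))/(12846 - 107*(-79)) = (112 + 4444)/(12846 + 8453) = 4556/21299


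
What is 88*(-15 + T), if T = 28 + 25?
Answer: 3344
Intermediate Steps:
T = 53
88*(-15 + T) = 88*(-15 + 53) = 88*38 = 3344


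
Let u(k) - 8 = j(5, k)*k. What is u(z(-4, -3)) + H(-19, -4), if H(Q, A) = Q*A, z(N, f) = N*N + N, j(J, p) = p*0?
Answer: 84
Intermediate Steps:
j(J, p) = 0
z(N, f) = N + N² (z(N, f) = N² + N = N + N²)
H(Q, A) = A*Q
u(k) = 8 (u(k) = 8 + 0*k = 8 + 0 = 8)
u(z(-4, -3)) + H(-19, -4) = 8 - 4*(-19) = 8 + 76 = 84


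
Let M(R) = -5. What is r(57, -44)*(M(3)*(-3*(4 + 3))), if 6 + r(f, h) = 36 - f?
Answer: -2835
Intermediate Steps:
r(f, h) = 30 - f (r(f, h) = -6 + (36 - f) = 30 - f)
r(57, -44)*(M(3)*(-3*(4 + 3))) = (30 - 1*57)*(-(-15)*(4 + 3)) = (30 - 57)*(-(-15)*7) = -(-135)*(-21) = -27*105 = -2835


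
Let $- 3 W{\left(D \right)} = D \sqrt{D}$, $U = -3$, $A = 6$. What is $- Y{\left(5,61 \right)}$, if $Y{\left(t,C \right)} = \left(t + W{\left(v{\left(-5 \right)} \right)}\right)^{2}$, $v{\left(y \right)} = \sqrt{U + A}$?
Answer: $- \frac{\left(15 - 3^{\frac{3}{4}}\right)^{2}}{9} \approx -17.979$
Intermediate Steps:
$v{\left(y \right)} = \sqrt{3}$ ($v{\left(y \right)} = \sqrt{-3 + 6} = \sqrt{3}$)
$W{\left(D \right)} = - \frac{D^{\frac{3}{2}}}{3}$ ($W{\left(D \right)} = - \frac{D \sqrt{D}}{3} = - \frac{D^{\frac{3}{2}}}{3}$)
$Y{\left(t,C \right)} = \left(t - \frac{3^{\frac{3}{4}}}{3}\right)^{2}$ ($Y{\left(t,C \right)} = \left(t - \frac{\left(\sqrt{3}\right)^{\frac{3}{2}}}{3}\right)^{2} = \left(t - \frac{3^{\frac{3}{4}}}{3}\right)^{2}$)
$- Y{\left(5,61 \right)} = - \frac{\left(- 3^{\frac{3}{4}} + 3 \cdot 5\right)^{2}}{9} = - \frac{\left(- 3^{\frac{3}{4}} + 15\right)^{2}}{9} = - \frac{\left(15 - 3^{\frac{3}{4}}\right)^{2}}{9}$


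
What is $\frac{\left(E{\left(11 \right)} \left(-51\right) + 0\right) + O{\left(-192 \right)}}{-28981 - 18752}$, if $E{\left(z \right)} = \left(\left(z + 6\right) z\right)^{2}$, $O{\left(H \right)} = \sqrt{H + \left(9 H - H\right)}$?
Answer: $\frac{594473}{15911} - \frac{8 i \sqrt{3}}{15911} \approx 37.362 - 0.00087087 i$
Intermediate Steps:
$O{\left(H \right)} = 3 \sqrt{H}$ ($O{\left(H \right)} = \sqrt{H + 8 H} = \sqrt{9 H} = 3 \sqrt{H}$)
$E{\left(z \right)} = z^{2} \left(6 + z\right)^{2}$ ($E{\left(z \right)} = \left(\left(6 + z\right) z\right)^{2} = \left(z \left(6 + z\right)\right)^{2} = z^{2} \left(6 + z\right)^{2}$)
$\frac{\left(E{\left(11 \right)} \left(-51\right) + 0\right) + O{\left(-192 \right)}}{-28981 - 18752} = \frac{\left(11^{2} \left(6 + 11\right)^{2} \left(-51\right) + 0\right) + 3 \sqrt{-192}}{-28981 - 18752} = \frac{\left(121 \cdot 17^{2} \left(-51\right) + 0\right) + 3 \cdot 8 i \sqrt{3}}{-47733} = \left(\left(121 \cdot 289 \left(-51\right) + 0\right) + 24 i \sqrt{3}\right) \left(- \frac{1}{47733}\right) = \left(\left(34969 \left(-51\right) + 0\right) + 24 i \sqrt{3}\right) \left(- \frac{1}{47733}\right) = \left(\left(-1783419 + 0\right) + 24 i \sqrt{3}\right) \left(- \frac{1}{47733}\right) = \left(-1783419 + 24 i \sqrt{3}\right) \left(- \frac{1}{47733}\right) = \frac{594473}{15911} - \frac{8 i \sqrt{3}}{15911}$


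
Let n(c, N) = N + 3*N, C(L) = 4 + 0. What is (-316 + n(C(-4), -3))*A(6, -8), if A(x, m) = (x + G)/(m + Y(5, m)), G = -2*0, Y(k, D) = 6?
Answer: 984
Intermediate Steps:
G = 0
C(L) = 4
A(x, m) = x/(6 + m) (A(x, m) = (x + 0)/(m + 6) = x/(6 + m))
n(c, N) = 4*N
(-316 + n(C(-4), -3))*A(6, -8) = (-316 + 4*(-3))*(6/(6 - 8)) = (-316 - 12)*(6/(-2)) = -1968*(-1)/2 = -328*(-3) = 984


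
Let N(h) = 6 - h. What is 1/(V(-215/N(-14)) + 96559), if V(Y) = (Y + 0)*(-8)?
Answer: 1/96645 ≈ 1.0347e-5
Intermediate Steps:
V(Y) = -8*Y (V(Y) = Y*(-8) = -8*Y)
1/(V(-215/N(-14)) + 96559) = 1/(-(-1720)/(6 - 1*(-14)) + 96559) = 1/(-(-1720)/(6 + 14) + 96559) = 1/(-(-1720)/20 + 96559) = 1/(-8*(-43/4) + 96559) = 1/(86 + 96559) = 1/96645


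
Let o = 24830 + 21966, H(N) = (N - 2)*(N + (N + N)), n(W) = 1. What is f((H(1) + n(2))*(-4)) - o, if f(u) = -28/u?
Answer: -93599/2 ≈ -46800.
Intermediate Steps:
H(N) = 3*N*(-2 + N) (H(N) = (-2 + N)*(N + 2*N) = (-2 + N)*(3*N) = 3*N*(-2 + N))
o = 46796
f((H(1) + n(2))*(-4)) - o = -28*(-1/(4*(3*1*(-2 + 1) + 1))) - 1*46796 = -28*(-1/(4*(3*1*(-1) + 1))) - 46796 = -28*(-1/(4*(-3 + 1))) - 46796 = -28/((-2*(-4))) - 46796 = -28/8 - 46796 = -28*⅛ - 46796 = -7/2 - 46796 = -93599/2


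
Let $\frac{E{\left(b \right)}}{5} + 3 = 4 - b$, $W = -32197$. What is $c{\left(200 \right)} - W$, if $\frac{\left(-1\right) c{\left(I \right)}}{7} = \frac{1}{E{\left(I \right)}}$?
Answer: $\frac{32036022}{995} \approx 32197.0$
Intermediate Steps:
$E{\left(b \right)} = 5 - 5 b$ ($E{\left(b \right)} = -15 + 5 \left(4 - b\right) = -15 - \left(-20 + 5 b\right) = 5 - 5 b$)
$c{\left(I \right)} = - \frac{7}{5 - 5 I}$
$c{\left(200 \right)} - W = \frac{7}{5 \left(-1 + 200\right)} - -32197 = \frac{7}{5 \cdot 199} + 32197 = \frac{7}{5} \cdot \frac{1}{199} + 32197 = \frac{7}{995} + 32197 = \frac{32036022}{995}$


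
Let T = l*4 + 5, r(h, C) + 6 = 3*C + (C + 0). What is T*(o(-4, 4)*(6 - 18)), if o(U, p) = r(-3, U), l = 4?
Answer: 5544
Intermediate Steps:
r(h, C) = -6 + 4*C (r(h, C) = -6 + (3*C + (C + 0)) = -6 + (3*C + C) = -6 + 4*C)
o(U, p) = -6 + 4*U
T = 21 (T = 4*4 + 5 = 16 + 5 = 21)
T*(o(-4, 4)*(6 - 18)) = 21*((-6 + 4*(-4))*(6 - 18)) = 21*((-6 - 16)*(-12)) = 21*(-22*(-12)) = 21*264 = 5544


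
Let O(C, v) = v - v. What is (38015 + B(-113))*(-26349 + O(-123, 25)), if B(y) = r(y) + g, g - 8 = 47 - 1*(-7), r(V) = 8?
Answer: -1003501665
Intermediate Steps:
g = 62 (g = 8 + (47 - 1*(-7)) = 8 + (47 + 7) = 8 + 54 = 62)
O(C, v) = 0
B(y) = 70 (B(y) = 8 + 62 = 70)
(38015 + B(-113))*(-26349 + O(-123, 25)) = (38015 + 70)*(-26349 + 0) = 38085*(-26349) = -1003501665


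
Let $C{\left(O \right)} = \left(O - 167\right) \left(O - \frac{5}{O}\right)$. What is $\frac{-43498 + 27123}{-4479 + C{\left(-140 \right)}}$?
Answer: $- \frac{458500}{1077721} \approx -0.42543$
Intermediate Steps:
$C{\left(O \right)} = \left(-167 + O\right) \left(O - \frac{5}{O}\right)$
$\frac{-43498 + 27123}{-4479 + C{\left(-140 \right)}} = \frac{-43498 + 27123}{-4479 + \left(-5 + \left(-140\right)^{2} - -23380 + \frac{835}{-140}\right)} = - \frac{16375}{-4479 + \left(-5 + 19600 + 23380 + 835 \left(- \frac{1}{140}\right)\right)} = - \frac{16375}{-4479 + \left(-5 + 19600 + 23380 - \frac{167}{28}\right)} = - \frac{16375}{-4479 + \frac{1203133}{28}} = - \frac{16375}{\frac{1077721}{28}} = \left(-16375\right) \frac{28}{1077721} = - \frac{458500}{1077721}$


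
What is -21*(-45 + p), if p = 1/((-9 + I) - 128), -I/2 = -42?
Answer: 50106/53 ≈ 945.40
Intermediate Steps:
I = 84 (I = -2*(-42) = 84)
p = -1/53 (p = 1/((-9 + 84) - 128) = 1/(75 - 128) = 1/(-53) = -1/53 ≈ -0.018868)
-21*(-45 + p) = -21*(-45 - 1/53) = -21*(-2386/53) = 50106/53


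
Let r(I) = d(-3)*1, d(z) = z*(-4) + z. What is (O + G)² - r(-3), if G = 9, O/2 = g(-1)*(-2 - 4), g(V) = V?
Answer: 432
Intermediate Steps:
d(z) = -3*z (d(z) = -4*z + z = -3*z)
O = 12 (O = 2*(-(-2 - 4)) = 2*(-1*(-6)) = 2*6 = 12)
r(I) = 9 (r(I) = -3*(-3)*1 = 9*1 = 9)
(O + G)² - r(-3) = (12 + 9)² - 1*9 = 21² - 9 = 441 - 9 = 432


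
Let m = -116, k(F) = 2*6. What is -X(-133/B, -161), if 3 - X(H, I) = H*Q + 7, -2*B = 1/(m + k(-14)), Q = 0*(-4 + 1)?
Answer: 4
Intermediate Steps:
k(F) = 12
Q = 0 (Q = 0*(-3) = 0)
B = 1/208 (B = -1/(2*(-116 + 12)) = -½/(-104) = -½*(-1/104) = 1/208 ≈ 0.0048077)
X(H, I) = -4 (X(H, I) = 3 - (H*0 + 7) = 3 - (0 + 7) = 3 - 1*7 = 3 - 7 = -4)
-X(-133/B, -161) = -1*(-4) = 4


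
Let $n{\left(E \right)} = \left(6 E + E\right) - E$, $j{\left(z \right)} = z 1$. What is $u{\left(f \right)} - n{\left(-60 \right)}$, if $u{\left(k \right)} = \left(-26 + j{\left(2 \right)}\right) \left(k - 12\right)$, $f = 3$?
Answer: $576$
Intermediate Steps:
$j{\left(z \right)} = z$
$u{\left(k \right)} = 288 - 24 k$ ($u{\left(k \right)} = \left(-26 + 2\right) \left(k - 12\right) = - 24 \left(-12 + k\right) = 288 - 24 k$)
$n{\left(E \right)} = 6 E$ ($n{\left(E \right)} = 7 E - E = 6 E$)
$u{\left(f \right)} - n{\left(-60 \right)} = \left(288 - 72\right) - 6 \left(-60\right) = \left(288 - 72\right) - -360 = 216 + 360 = 576$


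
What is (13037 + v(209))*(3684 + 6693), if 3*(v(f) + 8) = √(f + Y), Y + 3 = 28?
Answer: 135201933 + 10377*√26 ≈ 1.3525e+8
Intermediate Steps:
Y = 25 (Y = -3 + 28 = 25)
v(f) = -8 + √(25 + f)/3 (v(f) = -8 + √(f + 25)/3 = -8 + √(25 + f)/3)
(13037 + v(209))*(3684 + 6693) = (13037 + (-8 + √(25 + 209)/3))*(3684 + 6693) = (13037 + (-8 + √234/3))*10377 = (13037 + (-8 + (3*√26)/3))*10377 = (13037 + (-8 + √26))*10377 = (13029 + √26)*10377 = 135201933 + 10377*√26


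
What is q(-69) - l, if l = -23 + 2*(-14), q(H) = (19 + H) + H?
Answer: -68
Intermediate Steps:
q(H) = 19 + 2*H
l = -51 (l = -23 - 28 = -51)
q(-69) - l = (19 + 2*(-69)) - 1*(-51) = (19 - 138) + 51 = -119 + 51 = -68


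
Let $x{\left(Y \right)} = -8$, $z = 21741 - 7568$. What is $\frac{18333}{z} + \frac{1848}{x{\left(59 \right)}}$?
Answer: $- \frac{3255630}{14173} \approx -229.71$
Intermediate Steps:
$z = 14173$
$\frac{18333}{z} + \frac{1848}{x{\left(59 \right)}} = \frac{18333}{14173} + \frac{1848}{-8} = 18333 \cdot \frac{1}{14173} + 1848 \left(- \frac{1}{8}\right) = \frac{18333}{14173} - 231 = - \frac{3255630}{14173}$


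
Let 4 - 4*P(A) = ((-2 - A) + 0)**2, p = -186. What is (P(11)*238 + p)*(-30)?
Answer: 300105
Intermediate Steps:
P(A) = 1 - (-2 - A)**2/4 (P(A) = 1 - ((-2 - A) + 0)**2/4 = 1 - (-2 - A)**2/4)
(P(11)*238 + p)*(-30) = ((1 - (2 + 11)**2/4)*238 - 186)*(-30) = ((1 - 1/4*13**2)*238 - 186)*(-30) = ((1 - 1/4*169)*238 - 186)*(-30) = ((1 - 169/4)*238 - 186)*(-30) = (-165/4*238 - 186)*(-30) = (-19635/2 - 186)*(-30) = -20007/2*(-30) = 300105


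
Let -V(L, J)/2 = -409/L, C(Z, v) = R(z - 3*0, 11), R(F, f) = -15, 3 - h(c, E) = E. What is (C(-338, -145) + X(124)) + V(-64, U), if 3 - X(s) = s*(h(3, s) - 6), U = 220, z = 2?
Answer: 503143/32 ≈ 15723.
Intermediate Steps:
h(c, E) = 3 - E
X(s) = 3 - s*(-3 - s) (X(s) = 3 - s*((3 - s) - 6) = 3 - s*(-3 - s))
C(Z, v) = -15
V(L, J) = 818/L (V(L, J) = -(-818)/L = 818/L)
(C(-338, -145) + X(124)) + V(-64, U) = (-15 + (3 + 124**2 + 3*124)) + 818/(-64) = (-15 + (3 + 15376 + 372)) + 818*(-1/64) = (-15 + 15751) - 409/32 = 15736 - 409/32 = 503143/32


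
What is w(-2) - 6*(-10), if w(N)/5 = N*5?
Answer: 10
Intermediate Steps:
w(N) = 25*N (w(N) = 5*(N*5) = 5*(5*N) = 25*N)
w(-2) - 6*(-10) = 25*(-2) - 6*(-10) = -50 + 60 = 10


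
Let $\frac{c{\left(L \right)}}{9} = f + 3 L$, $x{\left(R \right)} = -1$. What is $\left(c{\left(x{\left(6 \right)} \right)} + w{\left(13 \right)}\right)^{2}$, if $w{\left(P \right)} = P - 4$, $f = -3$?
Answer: $2025$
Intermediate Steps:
$w{\left(P \right)} = -4 + P$ ($w{\left(P \right)} = P - 4 = -4 + P$)
$c{\left(L \right)} = -27 + 27 L$ ($c{\left(L \right)} = 9 \left(-3 + 3 L\right) = -27 + 27 L$)
$\left(c{\left(x{\left(6 \right)} \right)} + w{\left(13 \right)}\right)^{2} = \left(\left(-27 + 27 \left(-1\right)\right) + \left(-4 + 13\right)\right)^{2} = \left(\left(-27 - 27\right) + 9\right)^{2} = \left(-54 + 9\right)^{2} = \left(-45\right)^{2} = 2025$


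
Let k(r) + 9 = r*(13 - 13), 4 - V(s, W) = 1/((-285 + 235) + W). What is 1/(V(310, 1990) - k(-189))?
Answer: 1940/25219 ≈ 0.076926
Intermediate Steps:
V(s, W) = 4 - 1/(-50 + W) (V(s, W) = 4 - 1/((-285 + 235) + W) = 4 - 1/(-50 + W))
k(r) = -9 (k(r) = -9 + r*(13 - 13) = -9 + r*0 = -9 + 0 = -9)
1/(V(310, 1990) - k(-189)) = 1/((-201 + 4*1990)/(-50 + 1990) - 1*(-9)) = 1/((-201 + 7960)/1940 + 9) = 1/((1/1940)*7759 + 9) = 1/(7759/1940 + 9) = 1/(25219/1940) = 1940/25219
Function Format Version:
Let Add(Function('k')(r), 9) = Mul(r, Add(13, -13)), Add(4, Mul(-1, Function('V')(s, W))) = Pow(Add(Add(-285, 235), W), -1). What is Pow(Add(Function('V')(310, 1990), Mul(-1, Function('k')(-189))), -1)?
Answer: Rational(1940, 25219) ≈ 0.076926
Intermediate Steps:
Function('V')(s, W) = Add(4, Mul(-1, Pow(Add(-50, W), -1))) (Function('V')(s, W) = Add(4, Mul(-1, Pow(Add(Add(-285, 235), W), -1))) = Add(4, Mul(-1, Pow(Add(-50, W), -1))))
Function('k')(r) = -9 (Function('k')(r) = Add(-9, Mul(r, Add(13, -13))) = Add(-9, Mul(r, 0)) = Add(-9, 0) = -9)
Pow(Add(Function('V')(310, 1990), Mul(-1, Function('k')(-189))), -1) = Pow(Add(Mul(Pow(Add(-50, 1990), -1), Add(-201, Mul(4, 1990))), Mul(-1, -9)), -1) = Pow(Add(Mul(Pow(1940, -1), Add(-201, 7960)), 9), -1) = Pow(Add(Mul(Rational(1, 1940), 7759), 9), -1) = Pow(Add(Rational(7759, 1940), 9), -1) = Pow(Rational(25219, 1940), -1) = Rational(1940, 25219)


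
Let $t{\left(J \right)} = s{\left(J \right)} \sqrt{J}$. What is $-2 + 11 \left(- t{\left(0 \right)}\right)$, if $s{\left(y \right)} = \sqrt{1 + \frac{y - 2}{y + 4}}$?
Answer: $-2$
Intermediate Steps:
$s{\left(y \right)} = \sqrt{1 + \frac{-2 + y}{4 + y}}$
$t{\left(J \right)} = \sqrt{2} \sqrt{J} \sqrt{\frac{1 + J}{4 + J}}$ ($t{\left(J \right)} = \sqrt{2} \sqrt{\frac{1 + J}{4 + J}} \sqrt{J} = \sqrt{2} \sqrt{J} \sqrt{\frac{1 + J}{4 + J}}$)
$-2 + 11 \left(- t{\left(0 \right)}\right) = -2 + 11 \left(- \sqrt{2} \sqrt{0} \sqrt{\frac{1 + 0}{4 + 0}}\right) = -2 + 11 \left(- \sqrt{2} \cdot 0 \sqrt{\frac{1}{4} \cdot 1}\right) = -2 + 11 \left(- \frac{\sqrt{2} \cdot 0}{2}\right) = -2 + 11 \left(\left(-1\right) 0\right) = -2 + 11 \cdot 0 = -2 + 0 = -2$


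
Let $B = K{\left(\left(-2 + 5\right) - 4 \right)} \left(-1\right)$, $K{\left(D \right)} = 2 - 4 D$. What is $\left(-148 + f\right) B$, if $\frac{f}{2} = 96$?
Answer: $-264$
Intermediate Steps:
$f = 192$ ($f = 2 \cdot 96 = 192$)
$B = -6$ ($B = \left(2 - 4 \left(\left(-2 + 5\right) - 4\right)\right) \left(-1\right) = \left(2 - 4 \left(3 - 4\right)\right) \left(-1\right) = \left(2 - -4\right) \left(-1\right) = \left(2 + 4\right) \left(-1\right) = 6 \left(-1\right) = -6$)
$\left(-148 + f\right) B = \left(-148 + 192\right) \left(-6\right) = 44 \left(-6\right) = -264$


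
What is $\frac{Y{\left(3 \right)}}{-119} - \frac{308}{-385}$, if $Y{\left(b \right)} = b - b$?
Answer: $\frac{4}{5} \approx 0.8$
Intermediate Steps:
$Y{\left(b \right)} = 0$
$\frac{Y{\left(3 \right)}}{-119} - \frac{308}{-385} = \frac{0}{-119} - \frac{308}{-385} = 0 \left(- \frac{1}{119}\right) - - \frac{4}{5} = 0 + \frac{4}{5} = \frac{4}{5}$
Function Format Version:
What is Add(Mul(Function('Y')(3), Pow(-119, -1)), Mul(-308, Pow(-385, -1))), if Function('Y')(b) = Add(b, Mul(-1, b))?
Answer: Rational(4, 5) ≈ 0.80000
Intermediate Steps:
Function('Y')(b) = 0
Add(Mul(Function('Y')(3), Pow(-119, -1)), Mul(-308, Pow(-385, -1))) = Add(Mul(0, Pow(-119, -1)), Mul(-308, Pow(-385, -1))) = Add(Mul(0, Rational(-1, 119)), Mul(-308, Rational(-1, 385))) = Add(0, Rational(4, 5)) = Rational(4, 5)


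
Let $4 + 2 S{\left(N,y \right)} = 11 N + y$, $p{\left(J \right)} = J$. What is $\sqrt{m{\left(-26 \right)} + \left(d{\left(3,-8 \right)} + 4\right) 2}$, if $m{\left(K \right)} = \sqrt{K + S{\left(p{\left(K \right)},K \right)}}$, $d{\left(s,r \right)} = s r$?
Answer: $\sqrt{-40 + 2 i \sqrt{46}} \approx 1.0577 + 6.4124 i$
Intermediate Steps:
$S{\left(N,y \right)} = -2 + \frac{y}{2} + \frac{11 N}{2}$ ($S{\left(N,y \right)} = -2 + \frac{11 N + y}{2} = -2 + \frac{y + 11 N}{2} = -2 + \left(\frac{y}{2} + \frac{11 N}{2}\right) = -2 + \frac{y}{2} + \frac{11 N}{2}$)
$d{\left(s,r \right)} = r s$
$m{\left(K \right)} = \sqrt{-2 + 7 K}$ ($m{\left(K \right)} = \sqrt{K + \left(-2 + \frac{K}{2} + \frac{11 K}{2}\right)} = \sqrt{K + \left(-2 + 6 K\right)} = \sqrt{-2 + 7 K}$)
$\sqrt{m{\left(-26 \right)} + \left(d{\left(3,-8 \right)} + 4\right) 2} = \sqrt{\sqrt{-2 + 7 \left(-26\right)} + \left(\left(-8\right) 3 + 4\right) 2} = \sqrt{\sqrt{-2 - 182} + \left(-24 + 4\right) 2} = \sqrt{\sqrt{-184} - 40} = \sqrt{2 i \sqrt{46} - 40} = \sqrt{-40 + 2 i \sqrt{46}}$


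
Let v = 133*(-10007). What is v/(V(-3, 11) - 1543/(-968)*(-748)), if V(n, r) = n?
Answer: 29280482/26297 ≈ 1113.5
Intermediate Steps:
v = -1330931
v/(V(-3, 11) - 1543/(-968)*(-748)) = -1330931/(-3 - 1543/(-968)*(-748)) = -1330931/(-3 - 1543*(-1/968)*(-748)) = -1330931/(-3 + (1543/968)*(-748)) = -1330931/(-3 - 26231/22) = -1330931/(-26297/22) = -1330931*(-22/26297) = 29280482/26297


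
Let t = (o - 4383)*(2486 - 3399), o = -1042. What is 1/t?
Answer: 1/4953025 ≈ 2.0190e-7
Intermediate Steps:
t = 4953025 (t = (-1042 - 4383)*(2486 - 3399) = -5425*(-913) = 4953025)
1/t = 1/4953025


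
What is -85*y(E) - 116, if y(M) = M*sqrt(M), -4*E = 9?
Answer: -116 + 2295*I/8 ≈ -116.0 + 286.88*I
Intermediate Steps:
E = -9/4 (E = -1/4*9 = -9/4 ≈ -2.2500)
y(M) = M**(3/2)
-85*y(E) - 116 = -(-2295)*I/8 - 116 = 2295*I/8 - 116 = -116 + 2295*I/8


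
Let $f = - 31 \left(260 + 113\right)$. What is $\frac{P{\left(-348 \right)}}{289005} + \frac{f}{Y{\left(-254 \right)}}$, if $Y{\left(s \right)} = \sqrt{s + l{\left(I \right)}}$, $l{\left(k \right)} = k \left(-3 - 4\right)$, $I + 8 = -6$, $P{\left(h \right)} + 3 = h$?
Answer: $- \frac{117}{96335} + \frac{11563 i \sqrt{39}}{78} \approx -0.0012145 + 925.78 i$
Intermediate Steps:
$P{\left(h \right)} = -3 + h$
$f = -11563$ ($f = \left(-31\right) 373 = -11563$)
$I = -14$ ($I = -8 - 6 = -14$)
$l{\left(k \right)} = - 7 k$ ($l{\left(k \right)} = k \left(-7\right) = - 7 k$)
$Y{\left(s \right)} = \sqrt{98 + s}$ ($Y{\left(s \right)} = \sqrt{s - -98} = \sqrt{s + 98} = \sqrt{98 + s}$)
$\frac{P{\left(-348 \right)}}{289005} + \frac{f}{Y{\left(-254 \right)}} = \frac{-3 - 348}{289005} - \frac{11563}{\sqrt{98 - 254}} = \left(-351\right) \frac{1}{289005} - \frac{11563}{\sqrt{-156}} = - \frac{117}{96335} - \frac{11563}{2 i \sqrt{39}} = - \frac{117}{96335} - 11563 \left(- \frac{i \sqrt{39}}{78}\right) = - \frac{117}{96335} + \frac{11563 i \sqrt{39}}{78}$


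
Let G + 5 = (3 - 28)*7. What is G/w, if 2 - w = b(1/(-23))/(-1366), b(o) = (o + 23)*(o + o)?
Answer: -32517630/361043 ≈ -90.066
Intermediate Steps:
b(o) = 2*o*(23 + o) (b(o) = (23 + o)*(2*o) = 2*o*(23 + o))
w = 722086/361307 (w = 2 - 2*(23 + 1/(-23))/(-23)/(-1366) = 2 - 2*(-1/23)*(23 - 1/23)*(-1)/1366 = 2 - 2*(-1/23)*(528/23)*(-1)/1366 = 2 - (-1056)*(-1)/(529*1366) = 2 - 1*528/361307 = 2 - 528/361307 = 722086/361307 ≈ 1.9985)
G = -180 (G = -5 + (3 - 28)*7 = -5 - 25*7 = -5 - 175 = -180)
G/w = -180/722086/361307 = -180*361307/722086 = -32517630/361043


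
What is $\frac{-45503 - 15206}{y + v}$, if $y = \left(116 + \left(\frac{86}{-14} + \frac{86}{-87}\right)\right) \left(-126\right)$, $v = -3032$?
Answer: $\frac{1760561}{485734} \approx 3.6245$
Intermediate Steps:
$y = - \frac{397806}{29}$ ($y = \left(116 + \left(86 \left(- \frac{1}{14}\right) + 86 \left(- \frac{1}{87}\right)\right)\right) \left(-126\right) = \left(116 - \frac{4343}{609}\right) \left(-126\right) = \frac{66301}{609} \left(-126\right) = - \frac{397806}{29} \approx -13717.0$)
$\frac{-45503 - 15206}{y + v} = \frac{-45503 - 15206}{- \frac{397806}{29} - 3032} = - \frac{60709}{- \frac{485734}{29}} = \left(-60709\right) \left(- \frac{29}{485734}\right) = \frac{1760561}{485734}$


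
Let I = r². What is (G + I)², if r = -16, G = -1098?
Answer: 708964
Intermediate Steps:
I = 256 (I = (-16)² = 256)
(G + I)² = (-1098 + 256)² = (-842)² = 708964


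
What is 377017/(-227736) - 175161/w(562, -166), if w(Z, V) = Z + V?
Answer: -1112215673/2505096 ≈ -443.98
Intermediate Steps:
w(Z, V) = V + Z
377017/(-227736) - 175161/w(562, -166) = 377017/(-227736) - 175161/(-166 + 562) = 377017*(-1/227736) - 175161/396 = -377017/227736 - 175161*1/396 = -377017/227736 - 58387/132 = -1112215673/2505096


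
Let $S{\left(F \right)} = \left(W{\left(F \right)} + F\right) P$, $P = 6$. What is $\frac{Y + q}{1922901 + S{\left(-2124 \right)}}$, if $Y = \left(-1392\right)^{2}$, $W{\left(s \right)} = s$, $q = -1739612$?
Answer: $\frac{198052}{1897413} \approx 0.10438$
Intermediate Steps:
$S{\left(F \right)} = 12 F$ ($S{\left(F \right)} = \left(F + F\right) 6 = 2 F 6 = 12 F$)
$Y = 1937664$
$\frac{Y + q}{1922901 + S{\left(-2124 \right)}} = \frac{1937664 - 1739612}{1922901 + 12 \left(-2124\right)} = \frac{198052}{1922901 - 25488} = \frac{198052}{1897413}$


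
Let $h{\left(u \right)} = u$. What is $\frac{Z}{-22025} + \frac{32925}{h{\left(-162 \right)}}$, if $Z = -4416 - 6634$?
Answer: $- \frac{9645107}{47574} \approx -202.74$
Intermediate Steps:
$Z = -11050$
$\frac{Z}{-22025} + \frac{32925}{h{\left(-162 \right)}} = - \frac{11050}{-22025} + \frac{32925}{-162} = \left(-11050\right) \left(- \frac{1}{22025}\right) + 32925 \left(- \frac{1}{162}\right) = \frac{442}{881} - \frac{10975}{54} = - \frac{9645107}{47574}$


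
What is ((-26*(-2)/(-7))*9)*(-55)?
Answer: 25740/7 ≈ 3677.1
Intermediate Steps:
((-26*(-2)/(-7))*9)*(-55) = ((52*(-⅐))*9)*(-55) = -52/7*9*(-55) = -468/7*(-55) = 25740/7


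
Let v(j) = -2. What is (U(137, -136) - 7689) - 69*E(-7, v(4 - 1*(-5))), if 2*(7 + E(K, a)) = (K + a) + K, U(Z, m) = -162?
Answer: -6816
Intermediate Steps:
E(K, a) = -7 + K + a/2 (E(K, a) = -7 + ((K + a) + K)/2 = -7 + (a + 2*K)/2 = -7 + (K + a/2) = -7 + K + a/2)
(U(137, -136) - 7689) - 69*E(-7, v(4 - 1*(-5))) = (-162 - 7689) - 69*(-7 - 7 + (½)*(-2)) = -7851 - 69*(-7 - 7 - 1) = -7851 - 69*(-15) = -7851 + 1035 = -6816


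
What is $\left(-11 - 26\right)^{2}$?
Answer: $1369$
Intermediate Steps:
$\left(-11 - 26\right)^{2} = \left(-37\right)^{2} = 1369$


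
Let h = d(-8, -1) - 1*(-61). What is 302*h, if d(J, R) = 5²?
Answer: 25972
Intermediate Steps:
d(J, R) = 25
h = 86 (h = 25 - 1*(-61) = 25 + 61 = 86)
302*h = 302*86 = 25972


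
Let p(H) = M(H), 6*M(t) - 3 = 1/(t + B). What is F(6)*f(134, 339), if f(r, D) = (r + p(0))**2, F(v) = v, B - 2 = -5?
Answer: 2928200/27 ≈ 1.0845e+5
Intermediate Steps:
B = -3 (B = 2 - 5 = -3)
M(t) = 1/2 + 1/(6*(-3 + t)) (M(t) = 1/2 + 1/(6*(t - 3)) = 1/2 + 1/(6*(-3 + t)))
p(H) = (-8 + 3*H)/(6*(-3 + H))
f(r, D) = (4/9 + r)**2 (f(r, D) = (r + (-8 + 3*0)/(6*(-3 + 0)))**2 = (r + (1/6)*(-8 + 0)/(-3))**2 = (r + (1/6)*(-1/3)*(-8))**2 = (r + 4/9)**2 = (4/9 + r)**2)
F(6)*f(134, 339) = 6*((4 + 9*134)**2/81) = 6*((4 + 1206)**2/81) = 6*((1/81)*1210**2) = 6*((1/81)*1464100) = 6*(1464100/81) = 2928200/27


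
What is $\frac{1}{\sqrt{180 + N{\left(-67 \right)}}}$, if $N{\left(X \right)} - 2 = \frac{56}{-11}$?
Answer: $\frac{\sqrt{21406}}{1946} \approx 0.075184$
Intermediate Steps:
$N{\left(X \right)} = - \frac{34}{11}$ ($N{\left(X \right)} = 2 + \frac{56}{-11} = 2 + 56 \left(- \frac{1}{11}\right) = 2 - \frac{56}{11} = - \frac{34}{11}$)
$\frac{1}{\sqrt{180 + N{\left(-67 \right)}}} = \frac{1}{\sqrt{180 - \frac{34}{11}}} = \frac{1}{\sqrt{\frac{1946}{11}}} = \frac{1}{\frac{1}{11} \sqrt{21406}} = \frac{\sqrt{21406}}{1946}$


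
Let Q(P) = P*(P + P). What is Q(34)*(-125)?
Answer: -289000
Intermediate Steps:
Q(P) = 2*P² (Q(P) = P*(2*P) = 2*P²)
Q(34)*(-125) = (2*34²)*(-125) = (2*1156)*(-125) = 2312*(-125) = -289000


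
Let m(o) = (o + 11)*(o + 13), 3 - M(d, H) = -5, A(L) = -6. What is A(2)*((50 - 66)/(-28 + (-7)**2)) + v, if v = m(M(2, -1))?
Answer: 2825/7 ≈ 403.57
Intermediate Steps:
M(d, H) = 8 (M(d, H) = 3 - 1*(-5) = 3 + 5 = 8)
m(o) = (11 + o)*(13 + o)
v = 399 (v = 143 + 8**2 + 24*8 = 143 + 64 + 192 = 399)
A(2)*((50 - 66)/(-28 + (-7)**2)) + v = -6*(50 - 66)/(-28 + (-7)**2) + 399 = -(-96)/(-28 + 49) + 399 = -(-96)/21 + 399 = -6*(-16/21) + 399 = 32/7 + 399 = 2825/7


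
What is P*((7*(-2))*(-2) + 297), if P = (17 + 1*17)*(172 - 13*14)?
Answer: -110500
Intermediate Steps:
P = -340 (P = (17 + 17)*(172 - 182) = 34*(-10) = -340)
P*((7*(-2))*(-2) + 297) = -340*((7*(-2))*(-2) + 297) = -340*(-14*(-2) + 297) = -340*(28 + 297) = -340*325 = -110500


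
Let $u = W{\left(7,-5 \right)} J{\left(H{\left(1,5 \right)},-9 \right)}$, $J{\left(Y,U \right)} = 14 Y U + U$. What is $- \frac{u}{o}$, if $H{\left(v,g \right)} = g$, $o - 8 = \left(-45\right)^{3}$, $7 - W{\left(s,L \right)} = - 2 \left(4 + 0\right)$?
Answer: $- \frac{9585}{91117} \approx -0.10519$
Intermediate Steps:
$W{\left(s,L \right)} = 15$ ($W{\left(s,L \right)} = 7 - - 2 \left(4 + 0\right) = 7 - \left(-2\right) 4 = 7 - -8 = 7 + 8 = 15$)
$o = -91117$ ($o = 8 + \left(-45\right)^{3} = 8 - 91125 = -91117$)
$J{\left(Y,U \right)} = U + 14 U Y$ ($J{\left(Y,U \right)} = 14 U Y + U = U + 14 U Y$)
$u = -9585$ ($u = 15 \left(- 9 \left(1 + 14 \cdot 5\right)\right) = 15 \left(- 9 \left(1 + 70\right)\right) = 15 \left(\left(-9\right) 71\right) = 15 \left(-639\right) = -9585$)
$- \frac{u}{o} = - \frac{-9585}{-91117} = - \frac{\left(-9585\right) \left(-1\right)}{91117} = \left(-1\right) \frac{9585}{91117} = - \frac{9585}{91117}$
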